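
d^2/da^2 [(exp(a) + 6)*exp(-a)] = 6*exp(-a)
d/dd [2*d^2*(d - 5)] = 2*d*(3*d - 10)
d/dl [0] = 0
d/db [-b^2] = -2*b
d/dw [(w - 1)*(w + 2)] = 2*w + 1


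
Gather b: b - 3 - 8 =b - 11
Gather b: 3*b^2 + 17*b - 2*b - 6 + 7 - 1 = 3*b^2 + 15*b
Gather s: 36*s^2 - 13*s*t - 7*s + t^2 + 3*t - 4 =36*s^2 + s*(-13*t - 7) + t^2 + 3*t - 4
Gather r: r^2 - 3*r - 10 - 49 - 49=r^2 - 3*r - 108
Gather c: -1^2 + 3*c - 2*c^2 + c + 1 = -2*c^2 + 4*c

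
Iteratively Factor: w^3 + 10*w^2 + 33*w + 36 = (w + 3)*(w^2 + 7*w + 12) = (w + 3)*(w + 4)*(w + 3)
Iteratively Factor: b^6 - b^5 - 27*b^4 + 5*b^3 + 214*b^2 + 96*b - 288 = (b + 3)*(b^5 - 4*b^4 - 15*b^3 + 50*b^2 + 64*b - 96) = (b - 4)*(b + 3)*(b^4 - 15*b^2 - 10*b + 24) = (b - 4)*(b + 2)*(b + 3)*(b^3 - 2*b^2 - 11*b + 12) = (b - 4)^2*(b + 2)*(b + 3)*(b^2 + 2*b - 3) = (b - 4)^2*(b - 1)*(b + 2)*(b + 3)*(b + 3)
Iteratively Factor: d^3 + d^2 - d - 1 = (d + 1)*(d^2 - 1) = (d + 1)^2*(d - 1)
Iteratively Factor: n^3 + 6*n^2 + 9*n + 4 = (n + 1)*(n^2 + 5*n + 4) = (n + 1)^2*(n + 4)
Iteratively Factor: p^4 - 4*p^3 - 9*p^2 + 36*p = (p - 3)*(p^3 - p^2 - 12*p) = (p - 4)*(p - 3)*(p^2 + 3*p) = p*(p - 4)*(p - 3)*(p + 3)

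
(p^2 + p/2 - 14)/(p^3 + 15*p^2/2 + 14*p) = (2*p - 7)/(p*(2*p + 7))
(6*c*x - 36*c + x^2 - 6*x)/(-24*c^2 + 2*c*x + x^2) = (x - 6)/(-4*c + x)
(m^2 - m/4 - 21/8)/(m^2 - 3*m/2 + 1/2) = (8*m^2 - 2*m - 21)/(4*(2*m^2 - 3*m + 1))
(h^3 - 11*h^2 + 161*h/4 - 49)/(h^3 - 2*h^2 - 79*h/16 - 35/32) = 8*(2*h^2 - 15*h + 28)/(16*h^2 + 24*h + 5)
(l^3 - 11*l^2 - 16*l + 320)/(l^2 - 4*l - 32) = (l^2 - 3*l - 40)/(l + 4)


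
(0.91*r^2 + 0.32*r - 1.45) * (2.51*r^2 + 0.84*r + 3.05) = 2.2841*r^4 + 1.5676*r^3 - 0.5952*r^2 - 0.242*r - 4.4225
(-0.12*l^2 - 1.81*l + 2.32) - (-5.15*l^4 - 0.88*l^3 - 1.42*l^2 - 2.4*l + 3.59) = 5.15*l^4 + 0.88*l^3 + 1.3*l^2 + 0.59*l - 1.27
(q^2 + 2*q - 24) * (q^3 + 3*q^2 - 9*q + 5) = q^5 + 5*q^4 - 27*q^3 - 85*q^2 + 226*q - 120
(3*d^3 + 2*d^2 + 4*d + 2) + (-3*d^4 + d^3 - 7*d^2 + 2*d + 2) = -3*d^4 + 4*d^3 - 5*d^2 + 6*d + 4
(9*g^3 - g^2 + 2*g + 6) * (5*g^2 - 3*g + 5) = 45*g^5 - 32*g^4 + 58*g^3 + 19*g^2 - 8*g + 30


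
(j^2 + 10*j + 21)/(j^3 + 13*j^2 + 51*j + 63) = 1/(j + 3)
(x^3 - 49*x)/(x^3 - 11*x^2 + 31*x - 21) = x*(x + 7)/(x^2 - 4*x + 3)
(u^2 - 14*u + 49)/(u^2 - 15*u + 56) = (u - 7)/(u - 8)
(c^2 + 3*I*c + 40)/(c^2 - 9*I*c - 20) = (c + 8*I)/(c - 4*I)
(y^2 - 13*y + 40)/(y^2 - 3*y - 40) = (y - 5)/(y + 5)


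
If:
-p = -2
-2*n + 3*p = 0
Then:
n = 3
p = 2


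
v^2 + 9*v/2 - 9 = (v - 3/2)*(v + 6)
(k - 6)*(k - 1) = k^2 - 7*k + 6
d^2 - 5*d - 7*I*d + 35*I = (d - 5)*(d - 7*I)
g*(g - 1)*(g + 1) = g^3 - g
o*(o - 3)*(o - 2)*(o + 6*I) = o^4 - 5*o^3 + 6*I*o^3 + 6*o^2 - 30*I*o^2 + 36*I*o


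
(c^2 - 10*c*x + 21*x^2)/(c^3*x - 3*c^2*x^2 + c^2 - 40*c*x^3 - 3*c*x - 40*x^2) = (-c^2 + 10*c*x - 21*x^2)/(-c^3*x + 3*c^2*x^2 - c^2 + 40*c*x^3 + 3*c*x + 40*x^2)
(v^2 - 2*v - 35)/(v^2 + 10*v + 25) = (v - 7)/(v + 5)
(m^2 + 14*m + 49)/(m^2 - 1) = (m^2 + 14*m + 49)/(m^2 - 1)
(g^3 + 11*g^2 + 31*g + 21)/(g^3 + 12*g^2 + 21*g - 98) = (g^2 + 4*g + 3)/(g^2 + 5*g - 14)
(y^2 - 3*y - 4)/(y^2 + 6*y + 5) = (y - 4)/(y + 5)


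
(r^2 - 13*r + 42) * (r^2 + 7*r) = r^4 - 6*r^3 - 49*r^2 + 294*r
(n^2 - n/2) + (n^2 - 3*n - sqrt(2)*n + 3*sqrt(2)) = 2*n^2 - 7*n/2 - sqrt(2)*n + 3*sqrt(2)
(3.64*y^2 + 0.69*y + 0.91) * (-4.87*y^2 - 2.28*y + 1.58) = -17.7268*y^4 - 11.6595*y^3 - 0.253699999999999*y^2 - 0.9846*y + 1.4378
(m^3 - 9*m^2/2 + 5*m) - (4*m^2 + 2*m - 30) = m^3 - 17*m^2/2 + 3*m + 30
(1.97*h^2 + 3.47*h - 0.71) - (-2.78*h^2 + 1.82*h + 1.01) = 4.75*h^2 + 1.65*h - 1.72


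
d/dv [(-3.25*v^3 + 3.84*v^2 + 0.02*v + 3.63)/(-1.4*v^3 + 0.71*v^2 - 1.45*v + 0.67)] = (3.0685*v^4 + 9.481*v^3 + 3.1313*v^2 - 0.00899999999999945*v + 5.2769)/(1.96*v^6 - 1.988*v^5 + 4.5641*v^4 - 3.935*v^3 + 3.0539*v^2 - 1.943*v + 0.4489)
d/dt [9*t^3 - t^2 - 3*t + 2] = 27*t^2 - 2*t - 3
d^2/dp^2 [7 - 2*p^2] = -4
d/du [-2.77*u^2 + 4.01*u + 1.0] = 4.01 - 5.54*u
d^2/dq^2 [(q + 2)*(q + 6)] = 2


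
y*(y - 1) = y^2 - y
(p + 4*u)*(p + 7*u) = p^2 + 11*p*u + 28*u^2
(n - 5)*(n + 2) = n^2 - 3*n - 10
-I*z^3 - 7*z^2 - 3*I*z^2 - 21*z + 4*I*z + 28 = (z + 4)*(z - 7*I)*(-I*z + I)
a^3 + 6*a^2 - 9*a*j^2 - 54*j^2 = (a + 6)*(a - 3*j)*(a + 3*j)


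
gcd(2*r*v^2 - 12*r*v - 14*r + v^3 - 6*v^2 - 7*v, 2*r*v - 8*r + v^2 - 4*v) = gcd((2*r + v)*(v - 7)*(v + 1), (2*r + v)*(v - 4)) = 2*r + v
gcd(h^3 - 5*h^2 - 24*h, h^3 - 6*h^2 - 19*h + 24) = h^2 - 5*h - 24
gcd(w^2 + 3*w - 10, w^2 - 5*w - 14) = 1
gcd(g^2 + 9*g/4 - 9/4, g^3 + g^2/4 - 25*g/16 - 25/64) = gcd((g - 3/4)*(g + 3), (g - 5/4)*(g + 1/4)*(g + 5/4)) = 1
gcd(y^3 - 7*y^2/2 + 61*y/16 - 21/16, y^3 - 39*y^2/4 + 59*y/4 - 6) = y^2 - 7*y/4 + 3/4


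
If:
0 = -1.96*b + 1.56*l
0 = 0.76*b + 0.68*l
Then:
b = 0.00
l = 0.00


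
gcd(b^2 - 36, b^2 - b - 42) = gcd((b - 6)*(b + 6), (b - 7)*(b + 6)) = b + 6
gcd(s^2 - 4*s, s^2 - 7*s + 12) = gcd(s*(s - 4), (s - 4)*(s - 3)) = s - 4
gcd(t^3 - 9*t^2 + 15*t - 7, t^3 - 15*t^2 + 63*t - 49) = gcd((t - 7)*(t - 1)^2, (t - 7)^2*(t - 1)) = t^2 - 8*t + 7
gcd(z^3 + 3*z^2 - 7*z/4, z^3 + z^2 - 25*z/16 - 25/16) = 1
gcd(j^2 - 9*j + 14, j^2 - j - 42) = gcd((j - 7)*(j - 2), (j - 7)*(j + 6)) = j - 7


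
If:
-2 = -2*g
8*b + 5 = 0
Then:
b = -5/8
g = 1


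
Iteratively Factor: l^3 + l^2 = (l + 1)*(l^2) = l*(l + 1)*(l)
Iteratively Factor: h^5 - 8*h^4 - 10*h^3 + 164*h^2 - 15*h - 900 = (h + 3)*(h^4 - 11*h^3 + 23*h^2 + 95*h - 300) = (h - 5)*(h + 3)*(h^3 - 6*h^2 - 7*h + 60) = (h - 5)^2*(h + 3)*(h^2 - h - 12) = (h - 5)^2*(h - 4)*(h + 3)*(h + 3)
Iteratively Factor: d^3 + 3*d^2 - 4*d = (d - 1)*(d^2 + 4*d) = (d - 1)*(d + 4)*(d)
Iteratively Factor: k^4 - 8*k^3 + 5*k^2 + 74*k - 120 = (k - 5)*(k^3 - 3*k^2 - 10*k + 24) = (k - 5)*(k - 4)*(k^2 + k - 6) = (k - 5)*(k - 4)*(k + 3)*(k - 2)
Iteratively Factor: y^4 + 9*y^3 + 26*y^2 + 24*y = (y + 4)*(y^3 + 5*y^2 + 6*y) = (y + 2)*(y + 4)*(y^2 + 3*y) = (y + 2)*(y + 3)*(y + 4)*(y)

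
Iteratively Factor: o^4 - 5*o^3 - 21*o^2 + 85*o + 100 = (o + 4)*(o^3 - 9*o^2 + 15*o + 25) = (o - 5)*(o + 4)*(o^2 - 4*o - 5) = (o - 5)^2*(o + 4)*(o + 1)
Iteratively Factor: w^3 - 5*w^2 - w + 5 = (w - 1)*(w^2 - 4*w - 5) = (w - 1)*(w + 1)*(w - 5)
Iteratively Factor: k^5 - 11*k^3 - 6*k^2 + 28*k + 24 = (k - 3)*(k^4 + 3*k^3 - 2*k^2 - 12*k - 8) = (k - 3)*(k - 2)*(k^3 + 5*k^2 + 8*k + 4) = (k - 3)*(k - 2)*(k + 2)*(k^2 + 3*k + 2) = (k - 3)*(k - 2)*(k + 2)^2*(k + 1)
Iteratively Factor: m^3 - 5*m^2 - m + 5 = (m + 1)*(m^2 - 6*m + 5) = (m - 1)*(m + 1)*(m - 5)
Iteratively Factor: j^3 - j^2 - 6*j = (j - 3)*(j^2 + 2*j) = j*(j - 3)*(j + 2)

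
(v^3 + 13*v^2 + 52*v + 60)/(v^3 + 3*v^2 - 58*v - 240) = (v + 2)/(v - 8)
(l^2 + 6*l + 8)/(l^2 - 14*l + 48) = (l^2 + 6*l + 8)/(l^2 - 14*l + 48)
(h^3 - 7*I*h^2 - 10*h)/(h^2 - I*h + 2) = h*(h - 5*I)/(h + I)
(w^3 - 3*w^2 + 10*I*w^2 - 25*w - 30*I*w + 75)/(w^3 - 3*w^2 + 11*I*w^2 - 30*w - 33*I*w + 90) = (w + 5*I)/(w + 6*I)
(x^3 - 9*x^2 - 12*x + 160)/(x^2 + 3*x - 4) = (x^2 - 13*x + 40)/(x - 1)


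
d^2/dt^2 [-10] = 0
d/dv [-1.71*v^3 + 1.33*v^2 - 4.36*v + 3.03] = -5.13*v^2 + 2.66*v - 4.36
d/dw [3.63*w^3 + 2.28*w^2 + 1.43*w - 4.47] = 10.89*w^2 + 4.56*w + 1.43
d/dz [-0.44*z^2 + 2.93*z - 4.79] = 2.93 - 0.88*z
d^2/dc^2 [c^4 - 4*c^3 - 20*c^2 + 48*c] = 12*c^2 - 24*c - 40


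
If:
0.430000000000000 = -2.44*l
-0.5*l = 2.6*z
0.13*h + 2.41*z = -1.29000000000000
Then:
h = -10.55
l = -0.18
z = 0.03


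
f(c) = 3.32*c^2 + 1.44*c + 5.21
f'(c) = 6.64*c + 1.44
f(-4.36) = 62.04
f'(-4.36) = -27.51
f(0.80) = 8.49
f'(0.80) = 6.75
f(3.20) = 43.81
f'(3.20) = 22.69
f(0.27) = 5.84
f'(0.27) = 3.23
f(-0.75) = 6.00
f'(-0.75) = -3.54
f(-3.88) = 49.60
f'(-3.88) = -24.32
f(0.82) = 8.62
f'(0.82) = 6.88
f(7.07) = 181.34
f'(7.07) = 48.38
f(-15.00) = 730.61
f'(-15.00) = -98.16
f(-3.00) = 30.77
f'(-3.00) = -18.48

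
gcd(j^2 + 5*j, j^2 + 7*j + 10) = j + 5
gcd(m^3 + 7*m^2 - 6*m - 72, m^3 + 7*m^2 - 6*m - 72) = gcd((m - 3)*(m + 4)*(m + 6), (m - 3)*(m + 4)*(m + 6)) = m^3 + 7*m^2 - 6*m - 72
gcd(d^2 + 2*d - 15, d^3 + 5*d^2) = d + 5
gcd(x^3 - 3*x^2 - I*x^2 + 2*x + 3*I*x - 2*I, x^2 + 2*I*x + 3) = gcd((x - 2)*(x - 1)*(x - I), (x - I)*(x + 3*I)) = x - I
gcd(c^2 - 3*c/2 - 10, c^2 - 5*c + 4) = c - 4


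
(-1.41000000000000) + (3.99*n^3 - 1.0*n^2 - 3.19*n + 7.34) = 3.99*n^3 - 1.0*n^2 - 3.19*n + 5.93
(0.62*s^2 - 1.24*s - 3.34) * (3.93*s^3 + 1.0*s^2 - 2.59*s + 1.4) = 2.4366*s^5 - 4.2532*s^4 - 15.972*s^3 + 0.7396*s^2 + 6.9146*s - 4.676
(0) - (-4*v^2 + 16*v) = 4*v^2 - 16*v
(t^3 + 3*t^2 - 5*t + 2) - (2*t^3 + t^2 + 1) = -t^3 + 2*t^2 - 5*t + 1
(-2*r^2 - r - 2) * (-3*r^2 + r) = 6*r^4 + r^3 + 5*r^2 - 2*r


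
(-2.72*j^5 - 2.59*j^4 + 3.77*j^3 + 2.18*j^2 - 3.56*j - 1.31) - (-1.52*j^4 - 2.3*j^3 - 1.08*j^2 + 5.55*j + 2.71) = -2.72*j^5 - 1.07*j^4 + 6.07*j^3 + 3.26*j^2 - 9.11*j - 4.02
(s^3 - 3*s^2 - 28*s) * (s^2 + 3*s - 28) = s^5 - 65*s^3 + 784*s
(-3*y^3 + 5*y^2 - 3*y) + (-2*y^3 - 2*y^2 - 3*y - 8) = -5*y^3 + 3*y^2 - 6*y - 8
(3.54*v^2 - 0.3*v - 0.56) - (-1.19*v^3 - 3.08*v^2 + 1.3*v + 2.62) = 1.19*v^3 + 6.62*v^2 - 1.6*v - 3.18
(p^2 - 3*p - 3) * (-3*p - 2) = -3*p^3 + 7*p^2 + 15*p + 6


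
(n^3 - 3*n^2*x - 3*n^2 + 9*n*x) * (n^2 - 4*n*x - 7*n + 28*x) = n^5 - 7*n^4*x - 10*n^4 + 12*n^3*x^2 + 70*n^3*x + 21*n^3 - 120*n^2*x^2 - 147*n^2*x + 252*n*x^2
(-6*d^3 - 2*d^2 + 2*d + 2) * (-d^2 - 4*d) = 6*d^5 + 26*d^4 + 6*d^3 - 10*d^2 - 8*d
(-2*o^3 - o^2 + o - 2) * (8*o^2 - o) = -16*o^5 - 6*o^4 + 9*o^3 - 17*o^2 + 2*o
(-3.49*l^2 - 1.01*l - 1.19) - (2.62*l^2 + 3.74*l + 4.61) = -6.11*l^2 - 4.75*l - 5.8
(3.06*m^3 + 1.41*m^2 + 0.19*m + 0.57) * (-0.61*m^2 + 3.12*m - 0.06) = -1.8666*m^5 + 8.6871*m^4 + 4.0997*m^3 + 0.1605*m^2 + 1.767*m - 0.0342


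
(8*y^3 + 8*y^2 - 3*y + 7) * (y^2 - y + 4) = 8*y^5 + 21*y^3 + 42*y^2 - 19*y + 28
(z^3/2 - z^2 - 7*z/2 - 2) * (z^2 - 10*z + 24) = z^5/2 - 6*z^4 + 37*z^3/2 + 9*z^2 - 64*z - 48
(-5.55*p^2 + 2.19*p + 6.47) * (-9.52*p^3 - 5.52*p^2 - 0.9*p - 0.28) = 52.836*p^5 + 9.7872*p^4 - 68.6882*p^3 - 36.1314*p^2 - 6.4362*p - 1.8116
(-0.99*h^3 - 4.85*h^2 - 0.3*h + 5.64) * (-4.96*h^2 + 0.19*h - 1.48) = 4.9104*h^5 + 23.8679*h^4 + 2.0317*h^3 - 20.8534*h^2 + 1.5156*h - 8.3472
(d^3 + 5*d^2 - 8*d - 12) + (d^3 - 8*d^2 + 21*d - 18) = 2*d^3 - 3*d^2 + 13*d - 30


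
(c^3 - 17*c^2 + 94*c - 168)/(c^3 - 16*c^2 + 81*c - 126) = (c - 4)/(c - 3)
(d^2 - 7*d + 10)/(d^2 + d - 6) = (d - 5)/(d + 3)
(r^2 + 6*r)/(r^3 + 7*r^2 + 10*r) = (r + 6)/(r^2 + 7*r + 10)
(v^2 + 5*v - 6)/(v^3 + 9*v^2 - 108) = (v - 1)/(v^2 + 3*v - 18)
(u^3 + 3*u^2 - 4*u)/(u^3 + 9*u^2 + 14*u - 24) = u/(u + 6)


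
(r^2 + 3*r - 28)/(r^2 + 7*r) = (r - 4)/r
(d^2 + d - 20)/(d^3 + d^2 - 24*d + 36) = (d^2 + d - 20)/(d^3 + d^2 - 24*d + 36)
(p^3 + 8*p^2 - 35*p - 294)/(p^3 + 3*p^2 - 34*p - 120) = (p^2 + 14*p + 49)/(p^2 + 9*p + 20)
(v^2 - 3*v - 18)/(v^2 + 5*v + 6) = (v - 6)/(v + 2)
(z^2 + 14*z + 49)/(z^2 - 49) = (z + 7)/(z - 7)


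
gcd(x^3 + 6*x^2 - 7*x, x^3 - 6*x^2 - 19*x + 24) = x - 1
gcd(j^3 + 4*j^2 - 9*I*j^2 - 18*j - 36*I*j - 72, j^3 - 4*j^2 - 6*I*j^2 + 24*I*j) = j - 6*I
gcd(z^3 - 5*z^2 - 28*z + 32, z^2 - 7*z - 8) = z - 8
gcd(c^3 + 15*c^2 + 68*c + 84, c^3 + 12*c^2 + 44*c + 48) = c^2 + 8*c + 12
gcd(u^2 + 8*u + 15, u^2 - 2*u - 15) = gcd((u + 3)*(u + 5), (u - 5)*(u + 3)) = u + 3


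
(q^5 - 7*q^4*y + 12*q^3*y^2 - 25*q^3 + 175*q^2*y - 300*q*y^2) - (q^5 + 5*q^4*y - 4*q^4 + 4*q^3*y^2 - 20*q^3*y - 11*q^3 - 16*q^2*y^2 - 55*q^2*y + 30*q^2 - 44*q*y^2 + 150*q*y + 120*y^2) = -12*q^4*y + 4*q^4 + 8*q^3*y^2 + 20*q^3*y - 14*q^3 + 16*q^2*y^2 + 230*q^2*y - 30*q^2 - 256*q*y^2 - 150*q*y - 120*y^2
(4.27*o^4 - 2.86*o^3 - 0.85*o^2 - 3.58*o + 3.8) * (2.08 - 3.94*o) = -16.8238*o^5 + 20.15*o^4 - 2.5998*o^3 + 12.3372*o^2 - 22.4184*o + 7.904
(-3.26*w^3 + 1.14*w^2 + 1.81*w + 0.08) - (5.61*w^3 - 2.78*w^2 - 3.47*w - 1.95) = -8.87*w^3 + 3.92*w^2 + 5.28*w + 2.03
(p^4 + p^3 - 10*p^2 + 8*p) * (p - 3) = p^5 - 2*p^4 - 13*p^3 + 38*p^2 - 24*p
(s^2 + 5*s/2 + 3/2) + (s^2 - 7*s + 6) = 2*s^2 - 9*s/2 + 15/2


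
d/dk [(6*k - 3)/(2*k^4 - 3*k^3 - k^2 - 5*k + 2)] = 3*(-12*k^4 + 20*k^3 - 7*k^2 - 2*k - 1)/(4*k^8 - 12*k^7 + 5*k^6 - 14*k^5 + 39*k^4 - 2*k^3 + 21*k^2 - 20*k + 4)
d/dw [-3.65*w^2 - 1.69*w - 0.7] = -7.3*w - 1.69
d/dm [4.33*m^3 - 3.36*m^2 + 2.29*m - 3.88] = 12.99*m^2 - 6.72*m + 2.29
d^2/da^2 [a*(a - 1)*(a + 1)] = 6*a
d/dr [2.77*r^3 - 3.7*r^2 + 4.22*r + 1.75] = 8.31*r^2 - 7.4*r + 4.22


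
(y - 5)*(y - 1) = y^2 - 6*y + 5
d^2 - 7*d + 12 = (d - 4)*(d - 3)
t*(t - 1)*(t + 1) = t^3 - t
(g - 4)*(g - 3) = g^2 - 7*g + 12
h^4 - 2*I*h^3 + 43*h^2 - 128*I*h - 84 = (h - 6*I)*(h - 2*I)*(h - I)*(h + 7*I)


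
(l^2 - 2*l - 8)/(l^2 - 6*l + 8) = (l + 2)/(l - 2)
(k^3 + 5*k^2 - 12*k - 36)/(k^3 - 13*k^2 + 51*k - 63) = (k^2 + 8*k + 12)/(k^2 - 10*k + 21)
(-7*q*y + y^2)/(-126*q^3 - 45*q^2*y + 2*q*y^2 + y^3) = y/(18*q^2 + 9*q*y + y^2)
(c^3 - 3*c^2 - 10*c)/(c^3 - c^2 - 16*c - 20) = c/(c + 2)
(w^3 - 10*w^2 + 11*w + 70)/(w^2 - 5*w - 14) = w - 5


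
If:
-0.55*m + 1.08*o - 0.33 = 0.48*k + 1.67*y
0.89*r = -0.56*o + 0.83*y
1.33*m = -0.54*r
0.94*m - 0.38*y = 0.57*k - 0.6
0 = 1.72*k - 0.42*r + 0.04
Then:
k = -0.09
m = 0.12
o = 3.42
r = -0.28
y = 2.00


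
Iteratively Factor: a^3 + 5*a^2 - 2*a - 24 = (a + 4)*(a^2 + a - 6) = (a + 3)*(a + 4)*(a - 2)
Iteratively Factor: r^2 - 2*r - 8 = (r + 2)*(r - 4)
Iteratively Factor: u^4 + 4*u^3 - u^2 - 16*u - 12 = (u - 2)*(u^3 + 6*u^2 + 11*u + 6) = (u - 2)*(u + 2)*(u^2 + 4*u + 3) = (u - 2)*(u + 2)*(u + 3)*(u + 1)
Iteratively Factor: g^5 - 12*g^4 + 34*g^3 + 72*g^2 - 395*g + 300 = (g - 5)*(g^4 - 7*g^3 - g^2 + 67*g - 60) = (g - 5)*(g - 4)*(g^3 - 3*g^2 - 13*g + 15) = (g - 5)*(g - 4)*(g - 1)*(g^2 - 2*g - 15) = (g - 5)*(g - 4)*(g - 1)*(g + 3)*(g - 5)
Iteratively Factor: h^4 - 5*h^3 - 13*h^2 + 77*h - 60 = (h - 5)*(h^3 - 13*h + 12) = (h - 5)*(h - 1)*(h^2 + h - 12) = (h - 5)*(h - 1)*(h + 4)*(h - 3)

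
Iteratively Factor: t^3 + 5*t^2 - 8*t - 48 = (t + 4)*(t^2 + t - 12) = (t + 4)^2*(t - 3)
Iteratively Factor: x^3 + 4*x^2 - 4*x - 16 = (x + 4)*(x^2 - 4) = (x + 2)*(x + 4)*(x - 2)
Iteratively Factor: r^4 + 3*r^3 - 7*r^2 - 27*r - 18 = (r + 1)*(r^3 + 2*r^2 - 9*r - 18) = (r + 1)*(r + 2)*(r^2 - 9) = (r + 1)*(r + 2)*(r + 3)*(r - 3)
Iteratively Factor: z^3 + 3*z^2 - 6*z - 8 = (z + 1)*(z^2 + 2*z - 8) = (z + 1)*(z + 4)*(z - 2)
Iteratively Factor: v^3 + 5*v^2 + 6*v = (v + 2)*(v^2 + 3*v) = v*(v + 2)*(v + 3)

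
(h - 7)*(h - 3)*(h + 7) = h^3 - 3*h^2 - 49*h + 147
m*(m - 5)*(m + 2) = m^3 - 3*m^2 - 10*m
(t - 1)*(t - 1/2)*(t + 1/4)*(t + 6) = t^4 + 19*t^3/4 - 59*t^2/8 + 7*t/8 + 3/4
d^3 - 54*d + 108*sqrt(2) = (d - 3*sqrt(2))^2*(d + 6*sqrt(2))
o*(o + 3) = o^2 + 3*o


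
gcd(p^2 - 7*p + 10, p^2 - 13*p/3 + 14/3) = p - 2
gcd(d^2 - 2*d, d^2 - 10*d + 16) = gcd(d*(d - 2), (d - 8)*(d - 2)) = d - 2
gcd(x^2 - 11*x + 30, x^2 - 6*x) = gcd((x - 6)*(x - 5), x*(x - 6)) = x - 6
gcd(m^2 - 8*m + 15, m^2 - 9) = m - 3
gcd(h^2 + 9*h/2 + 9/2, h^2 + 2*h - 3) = h + 3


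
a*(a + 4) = a^2 + 4*a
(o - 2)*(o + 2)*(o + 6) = o^3 + 6*o^2 - 4*o - 24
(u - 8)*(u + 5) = u^2 - 3*u - 40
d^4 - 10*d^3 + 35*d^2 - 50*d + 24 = (d - 4)*(d - 3)*(d - 2)*(d - 1)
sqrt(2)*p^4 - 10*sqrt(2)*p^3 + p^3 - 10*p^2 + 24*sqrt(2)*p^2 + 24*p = p*(p - 6)*(p - 4)*(sqrt(2)*p + 1)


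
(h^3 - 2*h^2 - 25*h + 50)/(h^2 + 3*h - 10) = h - 5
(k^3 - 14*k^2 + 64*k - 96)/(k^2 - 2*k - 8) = (k^2 - 10*k + 24)/(k + 2)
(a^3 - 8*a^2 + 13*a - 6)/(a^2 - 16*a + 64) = (a^3 - 8*a^2 + 13*a - 6)/(a^2 - 16*a + 64)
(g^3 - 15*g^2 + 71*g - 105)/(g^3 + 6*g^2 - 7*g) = (g^3 - 15*g^2 + 71*g - 105)/(g*(g^2 + 6*g - 7))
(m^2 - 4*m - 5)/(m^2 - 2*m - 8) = (-m^2 + 4*m + 5)/(-m^2 + 2*m + 8)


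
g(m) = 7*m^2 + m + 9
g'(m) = 14*m + 1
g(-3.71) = 101.64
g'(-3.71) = -50.94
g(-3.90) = 111.57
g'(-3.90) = -53.60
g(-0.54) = 10.50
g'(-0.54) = -6.56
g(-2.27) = 42.80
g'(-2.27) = -30.78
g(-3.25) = 79.69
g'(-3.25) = -44.50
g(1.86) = 35.08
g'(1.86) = 27.04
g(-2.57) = 52.66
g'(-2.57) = -34.98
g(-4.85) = 168.81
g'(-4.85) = -66.90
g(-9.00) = 567.00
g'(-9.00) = -125.00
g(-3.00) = 69.00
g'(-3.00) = -41.00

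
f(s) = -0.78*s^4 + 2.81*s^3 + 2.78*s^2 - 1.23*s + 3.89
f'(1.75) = 17.60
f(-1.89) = -12.78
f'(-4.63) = 463.41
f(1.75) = 18.00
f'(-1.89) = 39.44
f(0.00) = 3.89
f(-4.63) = -568.16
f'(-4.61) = 457.97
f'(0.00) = -1.23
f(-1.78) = -8.79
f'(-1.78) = 33.18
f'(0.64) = 4.96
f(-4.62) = -563.54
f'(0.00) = -1.23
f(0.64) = 4.85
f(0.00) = 3.89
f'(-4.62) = 460.68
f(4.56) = -14.72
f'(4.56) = -96.42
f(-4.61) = -558.95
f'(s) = -3.12*s^3 + 8.43*s^2 + 5.56*s - 1.23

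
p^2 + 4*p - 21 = (p - 3)*(p + 7)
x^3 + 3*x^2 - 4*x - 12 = (x - 2)*(x + 2)*(x + 3)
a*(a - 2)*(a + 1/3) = a^3 - 5*a^2/3 - 2*a/3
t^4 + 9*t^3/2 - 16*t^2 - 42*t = t*(t - 7/2)*(t + 2)*(t + 6)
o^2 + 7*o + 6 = (o + 1)*(o + 6)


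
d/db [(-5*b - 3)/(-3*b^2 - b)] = 3*(-5*b^2 - 6*b - 1)/(b^2*(9*b^2 + 6*b + 1))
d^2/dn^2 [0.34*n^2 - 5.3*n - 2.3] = 0.680000000000000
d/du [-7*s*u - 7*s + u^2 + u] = -7*s + 2*u + 1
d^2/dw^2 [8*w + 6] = 0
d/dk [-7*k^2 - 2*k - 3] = -14*k - 2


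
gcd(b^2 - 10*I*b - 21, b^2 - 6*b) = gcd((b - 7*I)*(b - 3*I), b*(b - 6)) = 1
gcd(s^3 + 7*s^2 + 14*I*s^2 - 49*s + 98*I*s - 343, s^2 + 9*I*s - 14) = s + 7*I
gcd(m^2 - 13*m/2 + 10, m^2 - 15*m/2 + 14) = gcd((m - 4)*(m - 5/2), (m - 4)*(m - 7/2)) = m - 4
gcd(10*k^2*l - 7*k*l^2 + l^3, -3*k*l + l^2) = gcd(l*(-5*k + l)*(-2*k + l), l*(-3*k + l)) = l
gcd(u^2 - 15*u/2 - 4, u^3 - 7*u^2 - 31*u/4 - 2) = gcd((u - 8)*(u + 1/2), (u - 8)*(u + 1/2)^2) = u^2 - 15*u/2 - 4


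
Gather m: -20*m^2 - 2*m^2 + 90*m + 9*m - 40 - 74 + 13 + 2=-22*m^2 + 99*m - 99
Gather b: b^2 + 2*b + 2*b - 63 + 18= b^2 + 4*b - 45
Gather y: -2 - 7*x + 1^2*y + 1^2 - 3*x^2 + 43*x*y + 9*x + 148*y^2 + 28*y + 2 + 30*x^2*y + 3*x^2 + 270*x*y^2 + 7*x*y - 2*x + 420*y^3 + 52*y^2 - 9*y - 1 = 420*y^3 + y^2*(270*x + 200) + y*(30*x^2 + 50*x + 20)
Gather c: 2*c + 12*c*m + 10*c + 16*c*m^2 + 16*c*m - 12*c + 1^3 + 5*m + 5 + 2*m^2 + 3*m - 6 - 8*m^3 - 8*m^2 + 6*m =c*(16*m^2 + 28*m) - 8*m^3 - 6*m^2 + 14*m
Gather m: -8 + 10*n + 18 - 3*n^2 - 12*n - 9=-3*n^2 - 2*n + 1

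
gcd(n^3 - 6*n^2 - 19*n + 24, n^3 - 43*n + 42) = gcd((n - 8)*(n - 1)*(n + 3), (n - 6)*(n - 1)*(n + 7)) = n - 1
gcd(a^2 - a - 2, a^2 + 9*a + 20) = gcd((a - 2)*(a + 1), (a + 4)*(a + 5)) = 1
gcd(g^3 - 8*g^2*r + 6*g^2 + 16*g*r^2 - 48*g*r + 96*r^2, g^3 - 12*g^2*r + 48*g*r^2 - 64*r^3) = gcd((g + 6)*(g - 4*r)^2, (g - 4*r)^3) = g^2 - 8*g*r + 16*r^2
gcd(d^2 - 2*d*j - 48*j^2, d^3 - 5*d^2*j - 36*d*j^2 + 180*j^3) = d + 6*j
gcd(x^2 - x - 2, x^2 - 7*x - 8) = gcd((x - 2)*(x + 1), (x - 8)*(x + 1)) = x + 1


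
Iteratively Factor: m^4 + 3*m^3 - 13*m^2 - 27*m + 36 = (m + 3)*(m^3 - 13*m + 12) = (m - 1)*(m + 3)*(m^2 + m - 12) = (m - 1)*(m + 3)*(m + 4)*(m - 3)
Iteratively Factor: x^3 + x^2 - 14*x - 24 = (x - 4)*(x^2 + 5*x + 6) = (x - 4)*(x + 2)*(x + 3)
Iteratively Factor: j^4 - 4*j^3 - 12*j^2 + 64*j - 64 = (j - 2)*(j^3 - 2*j^2 - 16*j + 32) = (j - 4)*(j - 2)*(j^2 + 2*j - 8) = (j - 4)*(j - 2)^2*(j + 4)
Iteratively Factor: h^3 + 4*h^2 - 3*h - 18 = (h + 3)*(h^2 + h - 6) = (h - 2)*(h + 3)*(h + 3)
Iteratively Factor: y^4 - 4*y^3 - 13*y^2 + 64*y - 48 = (y + 4)*(y^3 - 8*y^2 + 19*y - 12) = (y - 4)*(y + 4)*(y^2 - 4*y + 3) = (y - 4)*(y - 3)*(y + 4)*(y - 1)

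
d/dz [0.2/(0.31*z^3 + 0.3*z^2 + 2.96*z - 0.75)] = (-0.186*z^2 - 0.12*z - 0.592)/(0.31*z^3 + 0.3*z^2 + 2.96*z - 0.75)^2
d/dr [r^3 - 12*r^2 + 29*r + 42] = 3*r^2 - 24*r + 29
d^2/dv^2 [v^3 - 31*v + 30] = 6*v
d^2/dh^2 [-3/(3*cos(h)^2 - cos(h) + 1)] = 3*(-36*sin(h)^4 + 7*sin(h)^2 - 49*cos(h)/4 + 9*cos(3*h)/4 + 25)/(3*sin(h)^2 + cos(h) - 4)^3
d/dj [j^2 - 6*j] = 2*j - 6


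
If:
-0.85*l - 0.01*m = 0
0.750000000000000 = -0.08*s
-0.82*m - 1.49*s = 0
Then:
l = -0.20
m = 17.04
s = -9.38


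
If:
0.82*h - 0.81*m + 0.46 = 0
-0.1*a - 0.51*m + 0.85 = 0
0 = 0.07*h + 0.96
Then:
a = 76.41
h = -13.71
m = -13.32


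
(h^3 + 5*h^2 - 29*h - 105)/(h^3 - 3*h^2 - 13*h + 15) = (h + 7)/(h - 1)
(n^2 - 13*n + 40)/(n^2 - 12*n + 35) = (n - 8)/(n - 7)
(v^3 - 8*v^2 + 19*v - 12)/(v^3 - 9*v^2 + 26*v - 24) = (v - 1)/(v - 2)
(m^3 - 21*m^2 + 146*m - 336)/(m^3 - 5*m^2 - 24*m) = (m^2 - 13*m + 42)/(m*(m + 3))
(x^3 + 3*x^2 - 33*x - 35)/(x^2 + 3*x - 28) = (x^2 - 4*x - 5)/(x - 4)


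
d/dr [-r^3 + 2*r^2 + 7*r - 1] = -3*r^2 + 4*r + 7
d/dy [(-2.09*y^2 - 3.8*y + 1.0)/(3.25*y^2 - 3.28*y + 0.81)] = (19.2052*y^2 - 9.8858*y + 0.202)/(10.5625*y^4 - 21.32*y^3 + 16.0234*y^2 - 5.3136*y + 0.6561)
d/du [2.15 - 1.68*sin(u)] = -1.68*cos(u)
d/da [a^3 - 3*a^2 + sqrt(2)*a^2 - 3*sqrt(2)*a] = 3*a^2 - 6*a + 2*sqrt(2)*a - 3*sqrt(2)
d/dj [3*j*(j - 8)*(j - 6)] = 9*j^2 - 84*j + 144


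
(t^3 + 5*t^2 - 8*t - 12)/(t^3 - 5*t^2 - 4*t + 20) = (t^2 + 7*t + 6)/(t^2 - 3*t - 10)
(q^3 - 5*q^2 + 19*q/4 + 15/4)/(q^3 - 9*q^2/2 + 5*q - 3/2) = (4*q^2 - 8*q - 5)/(2*(2*q^2 - 3*q + 1))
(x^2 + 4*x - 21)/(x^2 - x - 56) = (x - 3)/(x - 8)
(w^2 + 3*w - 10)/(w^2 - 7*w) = (w^2 + 3*w - 10)/(w*(w - 7))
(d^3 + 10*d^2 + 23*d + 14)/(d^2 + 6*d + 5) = (d^2 + 9*d + 14)/(d + 5)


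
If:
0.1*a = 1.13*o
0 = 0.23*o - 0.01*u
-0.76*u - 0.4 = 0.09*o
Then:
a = -0.26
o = -0.02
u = -0.52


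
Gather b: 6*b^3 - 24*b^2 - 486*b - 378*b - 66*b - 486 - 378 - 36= 6*b^3 - 24*b^2 - 930*b - 900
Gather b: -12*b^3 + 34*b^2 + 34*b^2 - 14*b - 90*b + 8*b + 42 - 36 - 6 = -12*b^3 + 68*b^2 - 96*b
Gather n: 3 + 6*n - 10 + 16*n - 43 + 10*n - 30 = 32*n - 80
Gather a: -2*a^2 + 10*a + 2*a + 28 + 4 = -2*a^2 + 12*a + 32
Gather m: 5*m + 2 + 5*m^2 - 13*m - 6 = 5*m^2 - 8*m - 4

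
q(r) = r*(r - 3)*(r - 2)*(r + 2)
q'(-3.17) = -180.50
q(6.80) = 1091.48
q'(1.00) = -1.00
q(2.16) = -1.21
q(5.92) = 536.68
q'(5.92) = 479.12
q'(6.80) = 799.17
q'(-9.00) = -3561.00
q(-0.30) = -3.87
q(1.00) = 6.00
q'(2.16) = -6.96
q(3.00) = 0.00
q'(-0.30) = 13.48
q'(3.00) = 15.00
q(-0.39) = -5.09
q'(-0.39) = 13.51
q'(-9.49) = -4141.30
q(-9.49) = 10200.71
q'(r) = r*(r - 3)*(r - 2) + r*(r - 3)*(r + 2) + r*(r - 2)*(r + 2) + (r - 3)*(r - 2)*(r + 2) = 4*r^3 - 9*r^2 - 8*r + 12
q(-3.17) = 118.31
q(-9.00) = 8316.00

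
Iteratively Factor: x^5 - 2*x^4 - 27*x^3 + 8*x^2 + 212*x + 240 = (x - 5)*(x^4 + 3*x^3 - 12*x^2 - 52*x - 48) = (x - 5)*(x + 2)*(x^3 + x^2 - 14*x - 24) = (x - 5)*(x + 2)^2*(x^2 - x - 12) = (x - 5)*(x - 4)*(x + 2)^2*(x + 3)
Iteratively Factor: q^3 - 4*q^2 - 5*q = (q)*(q^2 - 4*q - 5) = q*(q + 1)*(q - 5)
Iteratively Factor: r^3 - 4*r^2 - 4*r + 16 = (r - 2)*(r^2 - 2*r - 8) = (r - 2)*(r + 2)*(r - 4)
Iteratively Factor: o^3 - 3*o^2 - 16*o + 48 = (o + 4)*(o^2 - 7*o + 12) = (o - 4)*(o + 4)*(o - 3)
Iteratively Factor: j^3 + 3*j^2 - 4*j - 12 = (j + 2)*(j^2 + j - 6) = (j + 2)*(j + 3)*(j - 2)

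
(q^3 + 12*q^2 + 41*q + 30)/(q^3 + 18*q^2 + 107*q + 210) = (q + 1)/(q + 7)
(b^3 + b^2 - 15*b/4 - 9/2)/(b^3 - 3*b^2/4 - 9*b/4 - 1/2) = (4*b^2 + 12*b + 9)/(4*b^2 + 5*b + 1)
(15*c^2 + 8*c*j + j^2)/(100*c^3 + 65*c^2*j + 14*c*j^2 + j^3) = (3*c + j)/(20*c^2 + 9*c*j + j^2)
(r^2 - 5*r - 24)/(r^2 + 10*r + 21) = (r - 8)/(r + 7)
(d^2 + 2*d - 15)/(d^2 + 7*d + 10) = (d - 3)/(d + 2)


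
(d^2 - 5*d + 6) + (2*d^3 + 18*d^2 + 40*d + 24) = 2*d^3 + 19*d^2 + 35*d + 30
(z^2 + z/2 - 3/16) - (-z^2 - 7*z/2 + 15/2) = 2*z^2 + 4*z - 123/16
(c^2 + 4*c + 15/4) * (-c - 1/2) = -c^3 - 9*c^2/2 - 23*c/4 - 15/8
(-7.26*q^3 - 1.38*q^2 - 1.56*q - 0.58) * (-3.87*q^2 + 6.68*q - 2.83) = 28.0962*q^5 - 43.1562*q^4 + 17.3646*q^3 - 4.2708*q^2 + 0.540400000000001*q + 1.6414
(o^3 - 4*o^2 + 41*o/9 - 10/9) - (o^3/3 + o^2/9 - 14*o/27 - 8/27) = 2*o^3/3 - 37*o^2/9 + 137*o/27 - 22/27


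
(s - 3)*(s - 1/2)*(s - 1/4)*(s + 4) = s^4 + s^3/4 - 101*s^2/8 + 73*s/8 - 3/2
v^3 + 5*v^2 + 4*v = v*(v + 1)*(v + 4)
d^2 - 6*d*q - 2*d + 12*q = (d - 2)*(d - 6*q)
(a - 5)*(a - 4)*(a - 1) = a^3 - 10*a^2 + 29*a - 20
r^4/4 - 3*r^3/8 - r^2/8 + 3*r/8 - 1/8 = (r/4 + 1/4)*(r - 1)^2*(r - 1/2)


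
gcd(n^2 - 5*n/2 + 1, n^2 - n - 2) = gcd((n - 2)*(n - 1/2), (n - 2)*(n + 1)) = n - 2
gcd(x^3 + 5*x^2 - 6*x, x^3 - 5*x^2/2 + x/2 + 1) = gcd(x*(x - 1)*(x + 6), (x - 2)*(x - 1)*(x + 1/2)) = x - 1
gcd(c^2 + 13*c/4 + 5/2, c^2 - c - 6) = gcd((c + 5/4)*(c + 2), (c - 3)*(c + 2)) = c + 2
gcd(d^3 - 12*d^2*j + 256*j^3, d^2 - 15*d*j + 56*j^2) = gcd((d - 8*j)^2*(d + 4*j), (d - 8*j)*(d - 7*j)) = d - 8*j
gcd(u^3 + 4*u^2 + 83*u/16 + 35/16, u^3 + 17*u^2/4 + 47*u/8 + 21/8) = u^2 + 11*u/4 + 7/4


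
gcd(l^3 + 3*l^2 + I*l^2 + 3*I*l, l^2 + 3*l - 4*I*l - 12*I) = l + 3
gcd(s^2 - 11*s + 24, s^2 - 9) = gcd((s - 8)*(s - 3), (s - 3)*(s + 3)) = s - 3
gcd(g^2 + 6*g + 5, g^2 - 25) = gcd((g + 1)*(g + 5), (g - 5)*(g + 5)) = g + 5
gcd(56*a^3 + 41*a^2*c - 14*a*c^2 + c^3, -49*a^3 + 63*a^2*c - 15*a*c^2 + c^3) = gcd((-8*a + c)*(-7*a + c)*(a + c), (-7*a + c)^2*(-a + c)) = 7*a - c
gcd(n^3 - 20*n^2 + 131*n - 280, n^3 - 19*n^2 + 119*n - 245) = n^2 - 12*n + 35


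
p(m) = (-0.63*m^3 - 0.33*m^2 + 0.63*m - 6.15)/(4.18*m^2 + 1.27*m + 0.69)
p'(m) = (-8.36*m - 1.27)*(-0.63*m^3 - 0.33*m^2 + 0.63*m - 6.15)/(4.18*m^2 + 1.27*m + 0.69)^2 + (-1.89*m^2 - 0.66*m + 0.63)/(4.18*m^2 + 1.27*m + 0.69)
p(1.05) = -0.99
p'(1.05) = 1.18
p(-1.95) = -0.28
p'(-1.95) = -0.67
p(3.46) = -0.62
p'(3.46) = -0.10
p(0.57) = -2.17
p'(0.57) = 4.59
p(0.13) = -6.56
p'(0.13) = 17.26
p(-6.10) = 0.81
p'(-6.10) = -0.17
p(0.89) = -1.23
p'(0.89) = 1.80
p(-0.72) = -3.37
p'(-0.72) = -8.17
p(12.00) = -1.84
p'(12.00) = -0.15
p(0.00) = -8.91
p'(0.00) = 17.32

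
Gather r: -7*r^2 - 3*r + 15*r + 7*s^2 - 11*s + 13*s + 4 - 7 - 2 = -7*r^2 + 12*r + 7*s^2 + 2*s - 5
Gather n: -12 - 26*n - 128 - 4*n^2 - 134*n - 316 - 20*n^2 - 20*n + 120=-24*n^2 - 180*n - 336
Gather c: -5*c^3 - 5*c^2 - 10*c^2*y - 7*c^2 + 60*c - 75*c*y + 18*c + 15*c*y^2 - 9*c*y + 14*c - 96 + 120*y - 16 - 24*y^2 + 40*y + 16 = -5*c^3 + c^2*(-10*y - 12) + c*(15*y^2 - 84*y + 92) - 24*y^2 + 160*y - 96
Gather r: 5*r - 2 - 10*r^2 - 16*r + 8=-10*r^2 - 11*r + 6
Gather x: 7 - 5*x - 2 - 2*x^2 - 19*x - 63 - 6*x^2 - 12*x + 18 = -8*x^2 - 36*x - 40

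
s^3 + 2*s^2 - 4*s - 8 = (s - 2)*(s + 2)^2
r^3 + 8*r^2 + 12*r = r*(r + 2)*(r + 6)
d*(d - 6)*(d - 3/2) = d^3 - 15*d^2/2 + 9*d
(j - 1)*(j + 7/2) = j^2 + 5*j/2 - 7/2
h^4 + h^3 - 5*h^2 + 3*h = h*(h - 1)^2*(h + 3)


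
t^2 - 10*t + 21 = (t - 7)*(t - 3)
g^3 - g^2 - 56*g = g*(g - 8)*(g + 7)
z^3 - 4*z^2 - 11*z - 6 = (z - 6)*(z + 1)^2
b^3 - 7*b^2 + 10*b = b*(b - 5)*(b - 2)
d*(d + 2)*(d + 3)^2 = d^4 + 8*d^3 + 21*d^2 + 18*d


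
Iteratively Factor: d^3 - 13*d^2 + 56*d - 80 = (d - 5)*(d^2 - 8*d + 16) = (d - 5)*(d - 4)*(d - 4)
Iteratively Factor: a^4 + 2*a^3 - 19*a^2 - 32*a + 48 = (a - 4)*(a^3 + 6*a^2 + 5*a - 12) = (a - 4)*(a + 4)*(a^2 + 2*a - 3) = (a - 4)*(a + 3)*(a + 4)*(a - 1)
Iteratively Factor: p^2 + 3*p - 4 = (p + 4)*(p - 1)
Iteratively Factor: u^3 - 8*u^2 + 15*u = (u - 3)*(u^2 - 5*u) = (u - 5)*(u - 3)*(u)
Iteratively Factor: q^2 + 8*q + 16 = (q + 4)*(q + 4)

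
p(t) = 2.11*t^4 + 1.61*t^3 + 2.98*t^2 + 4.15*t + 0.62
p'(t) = 8.44*t^3 + 4.83*t^2 + 5.96*t + 4.15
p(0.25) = 1.88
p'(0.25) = 6.07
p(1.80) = 49.28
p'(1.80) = 79.75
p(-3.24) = 196.22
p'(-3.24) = -251.52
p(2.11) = 79.59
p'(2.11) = 117.51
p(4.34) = 954.96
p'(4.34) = 810.93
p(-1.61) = 9.12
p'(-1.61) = -28.15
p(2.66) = 168.68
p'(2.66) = 213.03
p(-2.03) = 26.84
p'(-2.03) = -58.65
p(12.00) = 47014.58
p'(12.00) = 15355.51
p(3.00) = 254.27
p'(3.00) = 293.38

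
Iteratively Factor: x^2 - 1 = (x + 1)*(x - 1)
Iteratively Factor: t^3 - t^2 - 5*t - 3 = (t + 1)*(t^2 - 2*t - 3) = (t + 1)^2*(t - 3)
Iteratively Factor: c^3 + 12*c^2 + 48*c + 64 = (c + 4)*(c^2 + 8*c + 16) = (c + 4)^2*(c + 4)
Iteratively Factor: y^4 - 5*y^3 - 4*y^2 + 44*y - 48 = (y - 4)*(y^3 - y^2 - 8*y + 12) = (y - 4)*(y - 2)*(y^2 + y - 6) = (y - 4)*(y - 2)*(y + 3)*(y - 2)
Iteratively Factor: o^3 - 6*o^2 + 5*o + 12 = (o + 1)*(o^2 - 7*o + 12) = (o - 4)*(o + 1)*(o - 3)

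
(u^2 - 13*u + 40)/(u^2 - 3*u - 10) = (u - 8)/(u + 2)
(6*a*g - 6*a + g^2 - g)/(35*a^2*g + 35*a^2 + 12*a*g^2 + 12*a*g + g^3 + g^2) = (6*a*g - 6*a + g^2 - g)/(35*a^2*g + 35*a^2 + 12*a*g^2 + 12*a*g + g^3 + g^2)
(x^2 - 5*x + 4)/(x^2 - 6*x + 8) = (x - 1)/(x - 2)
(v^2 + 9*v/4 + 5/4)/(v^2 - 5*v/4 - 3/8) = 2*(4*v^2 + 9*v + 5)/(8*v^2 - 10*v - 3)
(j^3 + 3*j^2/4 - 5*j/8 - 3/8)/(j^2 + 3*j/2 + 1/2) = j - 3/4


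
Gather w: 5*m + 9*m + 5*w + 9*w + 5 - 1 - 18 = 14*m + 14*w - 14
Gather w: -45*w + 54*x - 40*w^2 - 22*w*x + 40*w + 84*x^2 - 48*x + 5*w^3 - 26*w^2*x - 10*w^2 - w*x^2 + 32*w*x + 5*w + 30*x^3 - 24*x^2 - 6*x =5*w^3 + w^2*(-26*x - 50) + w*(-x^2 + 10*x) + 30*x^3 + 60*x^2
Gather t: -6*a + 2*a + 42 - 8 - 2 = 32 - 4*a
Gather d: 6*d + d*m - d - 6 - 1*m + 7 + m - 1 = d*(m + 5)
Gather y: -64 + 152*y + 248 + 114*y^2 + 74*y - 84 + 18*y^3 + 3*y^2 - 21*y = 18*y^3 + 117*y^2 + 205*y + 100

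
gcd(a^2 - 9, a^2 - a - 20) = 1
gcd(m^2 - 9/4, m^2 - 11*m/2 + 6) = m - 3/2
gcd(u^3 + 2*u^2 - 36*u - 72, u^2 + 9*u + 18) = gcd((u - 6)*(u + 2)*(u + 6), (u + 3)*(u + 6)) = u + 6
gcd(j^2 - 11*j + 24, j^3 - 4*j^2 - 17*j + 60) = j - 3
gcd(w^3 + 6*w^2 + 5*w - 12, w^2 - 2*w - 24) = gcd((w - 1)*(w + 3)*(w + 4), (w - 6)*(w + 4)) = w + 4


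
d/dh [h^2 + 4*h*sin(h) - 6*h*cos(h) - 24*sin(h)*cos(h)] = 6*h*sin(h) + 4*h*cos(h) + 2*h + 4*sin(h) - 6*cos(h) - 24*cos(2*h)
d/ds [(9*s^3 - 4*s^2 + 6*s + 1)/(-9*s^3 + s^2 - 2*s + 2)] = (-27*s^4 + 72*s^3 + 83*s^2 - 18*s + 14)/(81*s^6 - 18*s^5 + 37*s^4 - 40*s^3 + 8*s^2 - 8*s + 4)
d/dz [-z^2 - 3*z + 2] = -2*z - 3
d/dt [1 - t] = -1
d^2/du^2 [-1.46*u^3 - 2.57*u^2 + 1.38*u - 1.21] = -8.76*u - 5.14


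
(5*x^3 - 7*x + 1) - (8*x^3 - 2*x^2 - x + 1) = -3*x^3 + 2*x^2 - 6*x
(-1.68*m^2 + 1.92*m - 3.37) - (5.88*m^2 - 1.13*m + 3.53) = -7.56*m^2 + 3.05*m - 6.9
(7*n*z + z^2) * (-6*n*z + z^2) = -42*n^2*z^2 + n*z^3 + z^4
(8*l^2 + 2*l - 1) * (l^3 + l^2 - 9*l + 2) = 8*l^5 + 10*l^4 - 71*l^3 - 3*l^2 + 13*l - 2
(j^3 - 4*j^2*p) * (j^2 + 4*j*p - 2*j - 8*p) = j^5 - 2*j^4 - 16*j^3*p^2 + 32*j^2*p^2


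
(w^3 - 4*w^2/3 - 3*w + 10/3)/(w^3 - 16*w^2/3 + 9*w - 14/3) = (3*w + 5)/(3*w - 7)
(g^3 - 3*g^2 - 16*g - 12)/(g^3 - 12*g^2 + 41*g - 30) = (g^2 + 3*g + 2)/(g^2 - 6*g + 5)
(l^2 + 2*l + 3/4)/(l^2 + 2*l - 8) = (l^2 + 2*l + 3/4)/(l^2 + 2*l - 8)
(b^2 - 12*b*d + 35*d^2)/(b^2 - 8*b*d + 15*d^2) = (b - 7*d)/(b - 3*d)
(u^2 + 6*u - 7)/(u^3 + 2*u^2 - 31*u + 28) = 1/(u - 4)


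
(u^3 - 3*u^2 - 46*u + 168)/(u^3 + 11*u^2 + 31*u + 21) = (u^2 - 10*u + 24)/(u^2 + 4*u + 3)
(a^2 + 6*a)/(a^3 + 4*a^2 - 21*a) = (a + 6)/(a^2 + 4*a - 21)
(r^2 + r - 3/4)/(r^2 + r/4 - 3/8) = 2*(2*r + 3)/(4*r + 3)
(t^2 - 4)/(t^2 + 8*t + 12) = (t - 2)/(t + 6)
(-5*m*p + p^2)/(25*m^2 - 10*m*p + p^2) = p/(-5*m + p)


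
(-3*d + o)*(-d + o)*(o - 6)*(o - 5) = 3*d^2*o^2 - 33*d^2*o + 90*d^2 - 4*d*o^3 + 44*d*o^2 - 120*d*o + o^4 - 11*o^3 + 30*o^2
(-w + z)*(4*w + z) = -4*w^2 + 3*w*z + z^2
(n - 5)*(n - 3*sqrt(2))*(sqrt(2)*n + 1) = sqrt(2)*n^3 - 5*sqrt(2)*n^2 - 5*n^2 - 3*sqrt(2)*n + 25*n + 15*sqrt(2)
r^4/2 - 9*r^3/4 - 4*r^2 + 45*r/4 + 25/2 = (r/2 + 1/2)*(r - 5)*(r - 5/2)*(r + 2)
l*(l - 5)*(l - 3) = l^3 - 8*l^2 + 15*l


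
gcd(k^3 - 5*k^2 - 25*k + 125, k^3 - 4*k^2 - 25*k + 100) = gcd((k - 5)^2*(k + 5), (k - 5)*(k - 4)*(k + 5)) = k^2 - 25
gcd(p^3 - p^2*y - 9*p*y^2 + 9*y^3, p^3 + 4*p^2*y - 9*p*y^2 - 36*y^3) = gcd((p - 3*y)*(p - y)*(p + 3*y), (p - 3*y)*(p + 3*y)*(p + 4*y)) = -p^2 + 9*y^2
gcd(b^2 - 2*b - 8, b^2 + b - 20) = b - 4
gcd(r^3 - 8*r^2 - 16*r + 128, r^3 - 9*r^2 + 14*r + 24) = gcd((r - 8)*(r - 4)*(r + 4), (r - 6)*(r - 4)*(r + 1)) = r - 4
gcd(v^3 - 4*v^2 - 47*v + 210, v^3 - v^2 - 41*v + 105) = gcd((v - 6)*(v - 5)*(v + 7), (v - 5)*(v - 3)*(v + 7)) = v^2 + 2*v - 35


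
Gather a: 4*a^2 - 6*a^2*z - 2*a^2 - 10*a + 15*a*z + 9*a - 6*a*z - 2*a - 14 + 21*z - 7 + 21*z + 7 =a^2*(2 - 6*z) + a*(9*z - 3) + 42*z - 14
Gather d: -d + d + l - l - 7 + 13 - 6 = 0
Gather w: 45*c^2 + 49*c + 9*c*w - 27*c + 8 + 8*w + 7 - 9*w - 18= 45*c^2 + 22*c + w*(9*c - 1) - 3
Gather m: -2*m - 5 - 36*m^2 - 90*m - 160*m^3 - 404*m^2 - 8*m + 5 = -160*m^3 - 440*m^2 - 100*m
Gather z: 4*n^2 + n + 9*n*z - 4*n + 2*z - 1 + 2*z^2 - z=4*n^2 - 3*n + 2*z^2 + z*(9*n + 1) - 1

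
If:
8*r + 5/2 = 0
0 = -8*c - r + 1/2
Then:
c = 13/128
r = -5/16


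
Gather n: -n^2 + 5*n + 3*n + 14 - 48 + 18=-n^2 + 8*n - 16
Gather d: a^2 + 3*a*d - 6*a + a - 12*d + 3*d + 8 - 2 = a^2 - 5*a + d*(3*a - 9) + 6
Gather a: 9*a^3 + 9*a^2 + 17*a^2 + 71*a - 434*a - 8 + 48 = 9*a^3 + 26*a^2 - 363*a + 40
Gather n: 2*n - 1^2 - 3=2*n - 4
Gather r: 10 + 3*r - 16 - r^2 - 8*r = -r^2 - 5*r - 6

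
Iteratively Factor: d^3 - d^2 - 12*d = (d)*(d^2 - d - 12) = d*(d + 3)*(d - 4)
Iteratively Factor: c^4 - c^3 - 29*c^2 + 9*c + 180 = (c - 5)*(c^3 + 4*c^2 - 9*c - 36) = (c - 5)*(c - 3)*(c^2 + 7*c + 12) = (c - 5)*(c - 3)*(c + 4)*(c + 3)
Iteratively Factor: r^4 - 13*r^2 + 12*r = (r)*(r^3 - 13*r + 12) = r*(r - 1)*(r^2 + r - 12) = r*(r - 3)*(r - 1)*(r + 4)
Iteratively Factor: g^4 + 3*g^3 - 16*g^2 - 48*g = (g + 3)*(g^3 - 16*g) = (g - 4)*(g + 3)*(g^2 + 4*g) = (g - 4)*(g + 3)*(g + 4)*(g)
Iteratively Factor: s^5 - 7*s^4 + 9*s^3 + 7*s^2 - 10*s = (s - 1)*(s^4 - 6*s^3 + 3*s^2 + 10*s) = s*(s - 1)*(s^3 - 6*s^2 + 3*s + 10) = s*(s - 1)*(s + 1)*(s^2 - 7*s + 10) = s*(s - 2)*(s - 1)*(s + 1)*(s - 5)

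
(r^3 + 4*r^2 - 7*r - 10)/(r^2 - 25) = (r^2 - r - 2)/(r - 5)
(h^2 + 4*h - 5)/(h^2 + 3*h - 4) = (h + 5)/(h + 4)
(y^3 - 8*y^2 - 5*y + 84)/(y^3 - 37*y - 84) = (y - 4)/(y + 4)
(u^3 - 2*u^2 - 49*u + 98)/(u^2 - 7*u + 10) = (u^2 - 49)/(u - 5)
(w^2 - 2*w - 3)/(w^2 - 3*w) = (w + 1)/w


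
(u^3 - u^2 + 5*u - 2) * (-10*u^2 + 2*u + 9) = -10*u^5 + 12*u^4 - 43*u^3 + 21*u^2 + 41*u - 18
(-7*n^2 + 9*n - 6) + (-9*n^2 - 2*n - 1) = -16*n^2 + 7*n - 7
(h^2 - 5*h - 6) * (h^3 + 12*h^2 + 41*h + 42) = h^5 + 7*h^4 - 25*h^3 - 235*h^2 - 456*h - 252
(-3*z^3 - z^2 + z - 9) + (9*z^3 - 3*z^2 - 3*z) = 6*z^3 - 4*z^2 - 2*z - 9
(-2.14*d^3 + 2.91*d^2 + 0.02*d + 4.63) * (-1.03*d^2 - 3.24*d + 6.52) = 2.2042*d^5 + 3.9363*d^4 - 23.4018*d^3 + 14.1395*d^2 - 14.8708*d + 30.1876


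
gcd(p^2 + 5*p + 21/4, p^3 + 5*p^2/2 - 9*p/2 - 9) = p + 3/2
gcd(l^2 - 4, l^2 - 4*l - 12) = l + 2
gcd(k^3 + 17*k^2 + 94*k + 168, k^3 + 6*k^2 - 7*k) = k + 7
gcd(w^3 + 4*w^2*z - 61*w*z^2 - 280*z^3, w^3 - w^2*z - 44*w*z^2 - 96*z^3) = -w + 8*z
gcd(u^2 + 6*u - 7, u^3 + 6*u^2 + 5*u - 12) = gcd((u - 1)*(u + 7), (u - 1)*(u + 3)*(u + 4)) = u - 1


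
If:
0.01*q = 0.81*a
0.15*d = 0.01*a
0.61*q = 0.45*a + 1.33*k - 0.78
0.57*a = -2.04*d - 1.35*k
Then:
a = -0.02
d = -0.00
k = 0.01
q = -1.27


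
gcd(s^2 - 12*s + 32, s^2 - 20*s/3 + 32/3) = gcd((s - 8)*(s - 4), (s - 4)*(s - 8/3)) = s - 4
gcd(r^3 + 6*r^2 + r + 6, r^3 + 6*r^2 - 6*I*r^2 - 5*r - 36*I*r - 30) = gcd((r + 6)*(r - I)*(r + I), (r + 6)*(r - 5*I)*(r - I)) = r^2 + r*(6 - I) - 6*I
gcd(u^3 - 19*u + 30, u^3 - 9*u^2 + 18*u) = u - 3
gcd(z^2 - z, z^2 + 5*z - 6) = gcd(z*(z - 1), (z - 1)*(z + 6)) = z - 1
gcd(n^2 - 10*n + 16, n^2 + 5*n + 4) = 1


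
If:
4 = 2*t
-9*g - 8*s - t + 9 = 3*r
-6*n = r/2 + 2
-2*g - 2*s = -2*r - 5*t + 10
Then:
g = 7/12 - 11*s/12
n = -s/144 - 55/144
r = s/12 + 7/12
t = 2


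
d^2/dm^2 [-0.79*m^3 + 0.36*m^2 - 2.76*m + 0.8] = 0.72 - 4.74*m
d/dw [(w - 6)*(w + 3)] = 2*w - 3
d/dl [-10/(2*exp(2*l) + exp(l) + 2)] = (40*exp(l) + 10)*exp(l)/(2*exp(2*l) + exp(l) + 2)^2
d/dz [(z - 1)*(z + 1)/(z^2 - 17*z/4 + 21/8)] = 16*(-17*z^2 + 29*z - 17)/(64*z^4 - 544*z^3 + 1492*z^2 - 1428*z + 441)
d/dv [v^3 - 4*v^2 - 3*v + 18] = 3*v^2 - 8*v - 3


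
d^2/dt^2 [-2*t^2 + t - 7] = -4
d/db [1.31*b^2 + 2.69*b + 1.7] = 2.62*b + 2.69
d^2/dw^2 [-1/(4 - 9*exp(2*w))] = (324*exp(2*w) + 144)*exp(2*w)/(9*exp(2*w) - 4)^3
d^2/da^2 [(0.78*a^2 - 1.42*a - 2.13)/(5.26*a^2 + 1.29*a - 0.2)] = (-2.8421709430404e-14*a^4 - 89.161208*a^3 - 348.668568*a^2 - 95.680452*a - 12.240906)/(145.531576*a^6 + 107.073612*a^5 + 9.658938*a^4 - 5.995791*a^3 - 0.36726*a^2 + 0.1548*a - 0.008)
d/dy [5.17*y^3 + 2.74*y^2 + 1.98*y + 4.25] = 15.51*y^2 + 5.48*y + 1.98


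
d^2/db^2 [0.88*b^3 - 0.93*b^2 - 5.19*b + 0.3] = 5.28*b - 1.86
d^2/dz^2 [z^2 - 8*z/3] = 2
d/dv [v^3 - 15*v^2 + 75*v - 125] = 3*v^2 - 30*v + 75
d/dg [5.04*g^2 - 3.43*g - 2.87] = 10.08*g - 3.43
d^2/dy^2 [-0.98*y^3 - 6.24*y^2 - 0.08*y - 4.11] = -5.88*y - 12.48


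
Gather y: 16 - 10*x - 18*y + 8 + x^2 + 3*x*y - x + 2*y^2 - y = x^2 - 11*x + 2*y^2 + y*(3*x - 19) + 24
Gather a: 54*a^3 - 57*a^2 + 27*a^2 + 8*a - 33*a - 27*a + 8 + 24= 54*a^3 - 30*a^2 - 52*a + 32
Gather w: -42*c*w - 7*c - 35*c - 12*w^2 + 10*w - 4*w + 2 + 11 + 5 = -42*c - 12*w^2 + w*(6 - 42*c) + 18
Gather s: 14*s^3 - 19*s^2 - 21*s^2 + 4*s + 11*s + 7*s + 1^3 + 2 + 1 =14*s^3 - 40*s^2 + 22*s + 4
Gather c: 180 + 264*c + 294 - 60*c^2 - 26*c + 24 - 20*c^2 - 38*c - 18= -80*c^2 + 200*c + 480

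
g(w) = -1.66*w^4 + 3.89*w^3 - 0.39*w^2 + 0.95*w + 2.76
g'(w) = -6.64*w^3 + 11.67*w^2 - 0.78*w + 0.95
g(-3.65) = -489.69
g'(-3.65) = 482.15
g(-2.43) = -115.55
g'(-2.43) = 167.03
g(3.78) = -128.02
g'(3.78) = -193.88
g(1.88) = 8.28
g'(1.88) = -3.39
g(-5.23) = -1811.34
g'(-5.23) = 1274.13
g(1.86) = 8.34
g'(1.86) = -2.85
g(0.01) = 2.77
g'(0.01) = 0.94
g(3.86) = -144.18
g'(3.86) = -210.07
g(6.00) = -1316.70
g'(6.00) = -1017.85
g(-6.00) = -3008.58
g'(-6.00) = 1859.99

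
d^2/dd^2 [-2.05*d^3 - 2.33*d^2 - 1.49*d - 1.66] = -12.3*d - 4.66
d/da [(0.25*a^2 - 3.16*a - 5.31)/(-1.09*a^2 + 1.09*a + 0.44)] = (-3.1719*a^2 - 11.3558*a + 4.3975)/(1.1881*a^4 - 2.3762*a^3 + 0.2289*a^2 + 0.9592*a + 0.1936)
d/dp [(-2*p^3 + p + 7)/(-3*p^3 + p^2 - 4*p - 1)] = (-2*p^4 + 22*p^3 + 68*p^2 - 14*p + 27)/(9*p^6 - 6*p^5 + 25*p^4 - 2*p^3 + 14*p^2 + 8*p + 1)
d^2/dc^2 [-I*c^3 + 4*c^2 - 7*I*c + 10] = -6*I*c + 8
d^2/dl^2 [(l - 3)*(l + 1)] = 2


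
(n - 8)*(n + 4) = n^2 - 4*n - 32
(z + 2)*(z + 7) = z^2 + 9*z + 14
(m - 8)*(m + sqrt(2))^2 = m^3 - 8*m^2 + 2*sqrt(2)*m^2 - 16*sqrt(2)*m + 2*m - 16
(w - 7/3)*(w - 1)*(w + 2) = w^3 - 4*w^2/3 - 13*w/3 + 14/3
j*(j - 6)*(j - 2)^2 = j^4 - 10*j^3 + 28*j^2 - 24*j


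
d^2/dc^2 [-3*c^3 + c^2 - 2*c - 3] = 2 - 18*c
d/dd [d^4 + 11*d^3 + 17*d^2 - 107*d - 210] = 4*d^3 + 33*d^2 + 34*d - 107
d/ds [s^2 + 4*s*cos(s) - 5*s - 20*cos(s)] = -4*s*sin(s) + 2*s + 20*sin(s) + 4*cos(s) - 5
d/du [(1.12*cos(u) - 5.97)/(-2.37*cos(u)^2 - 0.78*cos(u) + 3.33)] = (-2.6544*cos(u)^2 + 28.2978*cos(u) + 0.927)*sin(u)/(5.6169*cos(u)^4 + 3.6972*cos(u)^3 - 15.1758*cos(u)^2 - 5.1948*cos(u) + 11.0889)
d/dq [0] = 0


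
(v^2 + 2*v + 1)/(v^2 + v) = (v + 1)/v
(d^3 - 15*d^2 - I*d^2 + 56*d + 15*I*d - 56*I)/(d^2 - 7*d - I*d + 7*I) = d - 8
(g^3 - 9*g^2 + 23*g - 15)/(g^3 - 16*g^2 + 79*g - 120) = (g - 1)/(g - 8)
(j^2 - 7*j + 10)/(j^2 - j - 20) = (j - 2)/(j + 4)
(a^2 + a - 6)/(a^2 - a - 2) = (a + 3)/(a + 1)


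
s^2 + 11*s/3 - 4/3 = (s - 1/3)*(s + 4)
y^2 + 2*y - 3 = (y - 1)*(y + 3)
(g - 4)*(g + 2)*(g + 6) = g^3 + 4*g^2 - 20*g - 48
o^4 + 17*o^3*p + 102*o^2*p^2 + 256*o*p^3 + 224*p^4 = (o + 2*p)*(o + 4*p)^2*(o + 7*p)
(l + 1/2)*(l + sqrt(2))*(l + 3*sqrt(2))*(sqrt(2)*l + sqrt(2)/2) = sqrt(2)*l^4 + sqrt(2)*l^3 + 8*l^3 + 8*l^2 + 25*sqrt(2)*l^2/4 + 2*l + 6*sqrt(2)*l + 3*sqrt(2)/2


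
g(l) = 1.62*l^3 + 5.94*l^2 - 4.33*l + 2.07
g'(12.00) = 838.07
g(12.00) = 3604.83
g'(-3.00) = 3.77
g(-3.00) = 24.78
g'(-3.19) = 7.23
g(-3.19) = 23.74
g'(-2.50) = -3.66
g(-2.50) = 24.71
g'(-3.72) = 18.73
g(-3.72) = 16.98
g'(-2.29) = -6.05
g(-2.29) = 23.68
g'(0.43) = 1.68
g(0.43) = 1.44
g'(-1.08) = -11.49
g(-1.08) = 11.63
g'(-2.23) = -6.65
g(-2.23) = 23.30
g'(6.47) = 275.98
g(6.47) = 661.47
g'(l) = 4.86*l^2 + 11.88*l - 4.33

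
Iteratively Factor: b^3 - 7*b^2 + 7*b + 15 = (b + 1)*(b^2 - 8*b + 15) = (b - 5)*(b + 1)*(b - 3)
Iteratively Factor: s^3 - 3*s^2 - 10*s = (s + 2)*(s^2 - 5*s) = (s - 5)*(s + 2)*(s)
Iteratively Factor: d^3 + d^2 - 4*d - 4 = (d + 2)*(d^2 - d - 2) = (d + 1)*(d + 2)*(d - 2)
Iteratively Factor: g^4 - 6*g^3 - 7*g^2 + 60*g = (g - 5)*(g^3 - g^2 - 12*g) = g*(g - 5)*(g^2 - g - 12) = g*(g - 5)*(g + 3)*(g - 4)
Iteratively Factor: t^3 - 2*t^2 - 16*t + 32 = (t - 2)*(t^2 - 16) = (t - 2)*(t + 4)*(t - 4)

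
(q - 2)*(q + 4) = q^2 + 2*q - 8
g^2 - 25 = (g - 5)*(g + 5)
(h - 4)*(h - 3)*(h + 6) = h^3 - h^2 - 30*h + 72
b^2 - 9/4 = (b - 3/2)*(b + 3/2)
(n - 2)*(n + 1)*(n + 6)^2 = n^4 + 11*n^3 + 22*n^2 - 60*n - 72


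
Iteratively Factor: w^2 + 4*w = (w + 4)*(w)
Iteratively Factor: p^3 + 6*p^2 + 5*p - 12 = (p + 3)*(p^2 + 3*p - 4) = (p + 3)*(p + 4)*(p - 1)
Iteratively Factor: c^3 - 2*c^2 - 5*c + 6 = (c + 2)*(c^2 - 4*c + 3) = (c - 1)*(c + 2)*(c - 3)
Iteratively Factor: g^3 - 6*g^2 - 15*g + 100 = (g - 5)*(g^2 - g - 20) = (g - 5)^2*(g + 4)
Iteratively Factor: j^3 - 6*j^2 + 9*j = (j)*(j^2 - 6*j + 9) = j*(j - 3)*(j - 3)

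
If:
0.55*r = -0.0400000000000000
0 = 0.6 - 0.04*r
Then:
No Solution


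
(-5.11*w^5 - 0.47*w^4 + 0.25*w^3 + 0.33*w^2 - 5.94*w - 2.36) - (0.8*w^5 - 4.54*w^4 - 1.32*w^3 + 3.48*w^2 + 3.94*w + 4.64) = -5.91*w^5 + 4.07*w^4 + 1.57*w^3 - 3.15*w^2 - 9.88*w - 7.0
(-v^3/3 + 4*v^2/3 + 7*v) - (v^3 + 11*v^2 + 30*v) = -4*v^3/3 - 29*v^2/3 - 23*v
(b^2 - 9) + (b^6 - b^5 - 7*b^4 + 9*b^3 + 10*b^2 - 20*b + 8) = b^6 - b^5 - 7*b^4 + 9*b^3 + 11*b^2 - 20*b - 1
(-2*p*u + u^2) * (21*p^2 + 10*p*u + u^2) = -42*p^3*u + p^2*u^2 + 8*p*u^3 + u^4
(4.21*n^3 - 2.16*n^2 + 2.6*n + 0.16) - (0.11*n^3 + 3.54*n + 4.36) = 4.1*n^3 - 2.16*n^2 - 0.94*n - 4.2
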